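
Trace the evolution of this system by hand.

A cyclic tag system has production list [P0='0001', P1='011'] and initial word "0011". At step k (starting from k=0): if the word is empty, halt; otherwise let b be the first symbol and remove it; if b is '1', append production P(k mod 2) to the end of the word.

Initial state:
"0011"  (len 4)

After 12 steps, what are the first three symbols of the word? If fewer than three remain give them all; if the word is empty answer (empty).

110

step 0: "0011"  (len 4)
step 1: "011"  (len 3)
step 2: "11"  (len 2)
step 3: "10001"  (len 5)
step 4: "0001011"  (len 7)
step 5: "001011"  (len 6)
step 6: "01011"  (len 5)
step 7: "1011"  (len 4)
step 8: "011011"  (len 6)
step 9: "11011"  (len 5)
step 10: "1011011"  (len 7)
step 11: "0110110001"  (len 10)
step 12: "110110001"  (len 9)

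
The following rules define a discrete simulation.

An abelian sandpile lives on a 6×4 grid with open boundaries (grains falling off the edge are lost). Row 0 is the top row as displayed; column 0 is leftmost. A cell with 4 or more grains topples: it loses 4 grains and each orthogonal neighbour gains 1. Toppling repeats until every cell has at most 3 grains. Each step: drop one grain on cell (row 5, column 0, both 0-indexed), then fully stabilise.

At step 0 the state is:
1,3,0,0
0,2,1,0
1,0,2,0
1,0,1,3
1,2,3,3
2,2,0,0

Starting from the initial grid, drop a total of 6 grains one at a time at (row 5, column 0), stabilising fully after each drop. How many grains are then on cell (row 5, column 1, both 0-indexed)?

gen 0: 1,3,0,0
0,2,1,0
1,0,2,0
1,0,1,3
1,2,3,3
2,2,0,0
gen 1: 1,3,0,0
0,2,1,0
1,0,2,0
1,0,1,3
1,2,3,3
3,2,0,0
gen 2: 1,3,0,0
0,2,1,0
1,0,2,0
1,0,1,3
2,2,3,3
0,3,0,0
gen 3: 1,3,0,0
0,2,1,0
1,0,2,0
1,0,1,3
2,2,3,3
1,3,0,0
gen 4: 1,3,0,0
0,2,1,0
1,0,2,0
1,0,1,3
2,2,3,3
2,3,0,0
gen 5: 1,3,0,0
0,2,1,0
1,0,2,0
1,0,1,3
2,2,3,3
3,3,0,0
gen 6: 1,3,0,0
0,2,1,0
1,0,2,0
1,0,1,3
3,3,3,3
1,0,1,0

0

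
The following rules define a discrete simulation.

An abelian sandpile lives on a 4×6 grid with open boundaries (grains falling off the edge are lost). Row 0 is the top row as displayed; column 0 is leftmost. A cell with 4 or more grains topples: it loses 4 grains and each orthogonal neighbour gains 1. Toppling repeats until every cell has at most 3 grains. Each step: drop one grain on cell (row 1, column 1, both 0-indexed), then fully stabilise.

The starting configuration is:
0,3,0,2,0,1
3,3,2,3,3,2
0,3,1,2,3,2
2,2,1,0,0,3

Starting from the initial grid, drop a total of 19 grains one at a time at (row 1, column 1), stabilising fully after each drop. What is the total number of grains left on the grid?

45

[0] 0,3,0,2,0,1
3,3,2,3,3,2
0,3,1,2,3,2
2,2,1,0,0,3
[1] 2,0,1,2,0,1
0,3,3,3,3,2
2,0,2,2,3,2
2,3,1,0,0,3
[2] 2,1,2,3,1,1
1,1,2,2,1,3
2,2,0,1,1,3
2,3,2,1,1,3
[3] 2,1,2,3,1,1
1,2,2,2,1,3
2,2,0,1,1,3
2,3,2,1,1,3
[4] 2,1,2,3,1,1
1,3,2,2,1,3
2,2,0,1,1,3
2,3,2,1,1,3
[5] 2,2,2,3,1,1
2,0,3,2,1,3
2,3,0,1,1,3
2,3,2,1,1,3
[6] 2,2,2,3,1,1
2,1,3,2,1,3
2,3,0,1,1,3
2,3,2,1,1,3
[7] 2,2,2,3,1,1
2,2,3,2,1,3
2,3,0,1,1,3
2,3,2,1,1,3
[8] 2,2,2,3,1,1
2,3,3,2,1,3
2,3,0,1,1,3
2,3,2,1,1,3
[9] 2,3,3,3,1,1
3,2,0,3,1,3
3,1,2,1,1,3
3,0,3,1,1,3
[10] 2,3,3,3,1,1
3,3,0,3,1,3
3,1,2,1,1,3
3,0,3,1,1,3
[11] 0,2,1,1,2,1
2,2,3,0,2,3
1,3,2,2,1,3
0,1,3,1,1,3
[12] 0,2,1,1,2,1
2,3,3,0,2,3
1,3,2,2,1,3
0,1,3,1,1,3
[13] 0,3,2,1,2,1
3,2,1,1,2,3
2,1,1,3,1,3
0,3,0,2,1,3
[14] 0,3,2,1,2,1
3,3,1,1,2,3
2,1,1,3,1,3
0,3,0,2,1,3
[15] 2,0,3,1,2,1
0,2,2,1,2,3
3,2,1,3,1,3
0,3,0,2,1,3
[16] 2,0,3,1,2,1
0,3,2,1,2,3
3,2,1,3,1,3
0,3,0,2,1,3
[17] 2,1,3,1,2,1
1,0,3,1,2,3
3,3,1,3,1,3
0,3,0,2,1,3
[18] 2,1,3,1,2,1
1,1,3,1,2,3
3,3,1,3,1,3
0,3,0,2,1,3
[19] 2,1,3,1,2,1
1,2,3,1,2,3
3,3,1,3,1,3
0,3,0,2,1,3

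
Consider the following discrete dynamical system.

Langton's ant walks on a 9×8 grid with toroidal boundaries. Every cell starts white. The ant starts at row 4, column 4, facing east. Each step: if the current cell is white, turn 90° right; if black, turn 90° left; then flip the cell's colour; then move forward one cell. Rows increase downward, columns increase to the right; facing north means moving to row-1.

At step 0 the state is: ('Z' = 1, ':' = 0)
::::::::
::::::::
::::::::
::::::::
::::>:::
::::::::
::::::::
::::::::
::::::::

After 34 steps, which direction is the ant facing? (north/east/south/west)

k=0  ::::::::
::::::::
::::::::
::::::::
::::>:::
::::::::
::::::::
::::::::
::::::::
k=1  ::::::::
::::::::
::::::::
::::::::
::::Z:::
::::v:::
::::::::
::::::::
::::::::
k=2  ::::::::
::::::::
::::::::
::::::::
::::Z:::
:::<Z:::
::::::::
::::::::
::::::::
k=3  ::::::::
::::::::
::::::::
::::::::
:::^Z:::
:::ZZ:::
::::::::
::::::::
::::::::
k=4  ::::::::
::::::::
::::::::
::::::::
:::Z>:::
:::ZZ:::
::::::::
::::::::
::::::::
k=5  ::::::::
::::::::
::::::::
::::^:::
:::Z::::
:::ZZ:::
::::::::
::::::::
::::::::
k=6  ::::::::
::::::::
::::::::
::::Z>::
:::Z::::
:::ZZ:::
::::::::
::::::::
::::::::
k=7  ::::::::
::::::::
::::::::
::::ZZ::
:::Z:v::
:::ZZ:::
::::::::
::::::::
::::::::
k=8  ::::::::
::::::::
::::::::
::::ZZ::
:::Z<Z::
:::ZZ:::
::::::::
::::::::
::::::::
k=9  ::::::::
::::::::
::::::::
::::^Z::
:::ZZZ::
:::ZZ:::
::::::::
::::::::
::::::::
k=10  ::::::::
::::::::
::::::::
:::<:Z::
:::ZZZ::
:::ZZ:::
::::::::
::::::::
::::::::
k=11  ::::::::
::::::::
:::^::::
:::Z:Z::
:::ZZZ::
:::ZZ:::
::::::::
::::::::
::::::::
k=12  ::::::::
::::::::
:::Z>:::
:::Z:Z::
:::ZZZ::
:::ZZ:::
::::::::
::::::::
::::::::
k=13  ::::::::
::::::::
:::ZZ:::
:::ZvZ::
:::ZZZ::
:::ZZ:::
::::::::
::::::::
::::::::
k=14  ::::::::
::::::::
:::ZZ:::
:::<ZZ::
:::ZZZ::
:::ZZ:::
::::::::
::::::::
::::::::
k=15  ::::::::
::::::::
:::ZZ:::
::::ZZ::
:::vZZ::
:::ZZ:::
::::::::
::::::::
::::::::
k=16  ::::::::
::::::::
:::ZZ:::
::::ZZ::
::::>Z::
:::ZZ:::
::::::::
::::::::
::::::::
k=17  ::::::::
::::::::
:::ZZ:::
::::^Z::
:::::Z::
:::ZZ:::
::::::::
::::::::
::::::::
k=18  ::::::::
::::::::
:::ZZ:::
:::<:Z::
:::::Z::
:::ZZ:::
::::::::
::::::::
::::::::
k=19  ::::::::
::::::::
:::^Z:::
:::Z:Z::
:::::Z::
:::ZZ:::
::::::::
::::::::
::::::::
k=20  ::::::::
::::::::
::<:Z:::
:::Z:Z::
:::::Z::
:::ZZ:::
::::::::
::::::::
::::::::
k=21  ::::::::
::^:::::
::Z:Z:::
:::Z:Z::
:::::Z::
:::ZZ:::
::::::::
::::::::
::::::::
k=22  ::::::::
::Z>::::
::Z:Z:::
:::Z:Z::
:::::Z::
:::ZZ:::
::::::::
::::::::
::::::::
k=23  ::::::::
::ZZ::::
::ZvZ:::
:::Z:Z::
:::::Z::
:::ZZ:::
::::::::
::::::::
::::::::
k=24  ::::::::
::ZZ::::
::<ZZ:::
:::Z:Z::
:::::Z::
:::ZZ:::
::::::::
::::::::
::::::::
k=25  ::::::::
::ZZ::::
:::ZZ:::
::vZ:Z::
:::::Z::
:::ZZ:::
::::::::
::::::::
::::::::
k=26  ::::::::
::ZZ::::
:::ZZ:::
:<ZZ:Z::
:::::Z::
:::ZZ:::
::::::::
::::::::
::::::::
k=27  ::::::::
::ZZ::::
:^:ZZ:::
:ZZZ:Z::
:::::Z::
:::ZZ:::
::::::::
::::::::
::::::::
k=28  ::::::::
::ZZ::::
:Z>ZZ:::
:ZZZ:Z::
:::::Z::
:::ZZ:::
::::::::
::::::::
::::::::
k=29  ::::::::
::ZZ::::
:ZZZZ:::
:ZvZ:Z::
:::::Z::
:::ZZ:::
::::::::
::::::::
::::::::
k=30  ::::::::
::ZZ::::
:ZZZZ:::
:Z:>:Z::
:::::Z::
:::ZZ:::
::::::::
::::::::
::::::::
k=31  ::::::::
::ZZ::::
:ZZ^Z:::
:Z:::Z::
:::::Z::
:::ZZ:::
::::::::
::::::::
::::::::
k=32  ::::::::
::ZZ::::
:Z<:Z:::
:Z:::Z::
:::::Z::
:::ZZ:::
::::::::
::::::::
::::::::
k=33  ::::::::
::ZZ::::
:Z::Z:::
:Zv::Z::
:::::Z::
:::ZZ:::
::::::::
::::::::
::::::::
k=34  ::::::::
::ZZ::::
:Z::Z:::
:<Z::Z::
:::::Z::
:::ZZ:::
::::::::
::::::::
::::::::

west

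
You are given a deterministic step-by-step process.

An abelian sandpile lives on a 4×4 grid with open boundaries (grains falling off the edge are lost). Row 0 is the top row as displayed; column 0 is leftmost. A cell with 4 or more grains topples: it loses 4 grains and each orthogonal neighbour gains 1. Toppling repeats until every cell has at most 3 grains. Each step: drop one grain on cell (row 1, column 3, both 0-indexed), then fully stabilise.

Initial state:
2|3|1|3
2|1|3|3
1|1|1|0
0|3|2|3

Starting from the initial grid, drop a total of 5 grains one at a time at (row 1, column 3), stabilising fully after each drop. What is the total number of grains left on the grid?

k=0  2|3|1|3
2|1|3|3
1|1|1|0
0|3|2|3
k=1  2|3|3|0
2|2|0|2
1|1|2|1
0|3|2|3
k=2  2|3|3|0
2|2|0|3
1|1|2|1
0|3|2|3
k=3  2|3|3|1
2|2|1|0
1|1|2|2
0|3|2|3
k=4  2|3|3|1
2|2|1|1
1|1|2|2
0|3|2|3
k=5  2|3|3|1
2|2|1|2
1|1|2|2
0|3|2|3

30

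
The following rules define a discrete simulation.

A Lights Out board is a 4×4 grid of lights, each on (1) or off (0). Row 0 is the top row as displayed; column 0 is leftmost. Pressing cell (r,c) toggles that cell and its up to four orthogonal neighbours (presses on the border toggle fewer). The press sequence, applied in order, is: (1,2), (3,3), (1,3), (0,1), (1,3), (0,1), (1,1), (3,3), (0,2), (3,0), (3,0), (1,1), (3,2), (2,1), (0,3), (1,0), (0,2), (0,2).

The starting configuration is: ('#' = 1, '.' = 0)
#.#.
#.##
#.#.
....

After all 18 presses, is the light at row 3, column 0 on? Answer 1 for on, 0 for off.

0

k=0  #.#.
#.##
#.#.
....
k=1  #...
##..
#...
....
k=2  #...
##..
#..#
..##
k=3  #..#
####
#...
..##
k=4  .###
#.##
#...
..##
k=5  .##.
#...
#..#
..##
k=6  #...
##..
#..#
..##
k=7  ##..
..#.
##.#
..##
k=8  ##..
..#.
##..
....
k=9  #.##
....
##..
....
k=10  #.##
....
.#..
##..
k=11  #.##
....
##..
....
k=12  ####
###.
#...
....
k=13  ####
###.
#.#.
.###
k=14  ####
#.#.
.#..
..##
k=15  ##..
#.##
.#..
..##
k=16  .#..
.###
##..
..##
k=17  ..##
.#.#
##..
..##
k=18  .#..
.###
##..
..##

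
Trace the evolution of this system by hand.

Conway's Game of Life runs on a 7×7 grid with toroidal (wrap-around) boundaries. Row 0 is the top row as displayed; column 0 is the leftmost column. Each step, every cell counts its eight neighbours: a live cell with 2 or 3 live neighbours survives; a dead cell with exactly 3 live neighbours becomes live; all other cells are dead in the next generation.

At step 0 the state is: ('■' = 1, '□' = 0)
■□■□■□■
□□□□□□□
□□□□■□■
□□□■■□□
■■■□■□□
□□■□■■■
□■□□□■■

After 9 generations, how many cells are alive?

k=0  ■□■□■□■
□□□□□□□
□□□□■□■
□□□■■□□
■■■□■□□
□□■□■■■
□■□□□■■
k=1  ■■□□□□■
■□□■□□■
□□□■■■□
■■■□■□□
■■■□□□■
□□■□■□□
□■■□□□□
k=2  □□□□□□■
□■■■□□□
□□□□□■□
□□□□■□□
□□□□□■■
□□□□□□□
□□■■□□□
k=3  □■□□□□□
□□■□□□□
□□■■■□□
□□□□■□■
□□□□□■□
□□□□□□□
□□□□□□□
k=4  □□□□□□□
□■■□□□□
□□■□■■□
□□□□■□□
□□□□□■□
□□□□□□□
□□□□□□□
k=5  □□□□□□□
□■■■□□□
□■■□■■□
□□□■■□□
□□□□□□□
□□□□□□□
□□□□□□□
k=6  □□■□□□□
□■□■■□□
□■□□□■□
□□■■■■□
□□□□□□□
□□□□□□□
□□□□□□□
k=7  □□■■□□□
□■□■■□□
□■□□□■□
□□■■■■□
□□□■■□□
□□□□□□□
□□□□□□□
k=8  □□■■■□□
□■□■■□□
□■□□□■□
□□■□□■□
□□■□□■□
□□□□□□□
□□□□□□□
k=9  □□■□■□□
□■□□□■□
□■□■□■□
□■■□■■■
□□□□□□□
□□□□□□□
□□□■□□□

13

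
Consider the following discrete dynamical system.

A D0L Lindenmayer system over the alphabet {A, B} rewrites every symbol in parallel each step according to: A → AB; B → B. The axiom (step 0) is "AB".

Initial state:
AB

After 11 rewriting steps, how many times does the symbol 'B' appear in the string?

12

k=0  AB
k=1  ABB
k=2  ABBB
k=3  ABBBB
k=4  ABBBBB
k=5  ABBBBBB
k=6  ABBBBBBB
k=7  ABBBBBBBB
k=8  ABBBBBBBBB
k=9  ABBBBBBBBBB
k=10  ABBBBBBBBBBB
k=11  ABBBBBBBBBBBB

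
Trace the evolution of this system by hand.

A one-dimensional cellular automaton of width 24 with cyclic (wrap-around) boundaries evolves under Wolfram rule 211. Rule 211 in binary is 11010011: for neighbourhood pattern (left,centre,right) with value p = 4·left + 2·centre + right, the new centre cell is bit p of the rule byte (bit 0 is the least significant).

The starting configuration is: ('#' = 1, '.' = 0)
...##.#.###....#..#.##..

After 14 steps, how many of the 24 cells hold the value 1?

18

k=0  ...##.#.###....#..#.##..
k=1  ###.#....######.##...###
k=2  ###..####.#####..####.##
k=3  #####.###..######.###..#
k=4  #####..####.#####..####.
k=5  .######.###..######.###.
k=6  #.#####..####.#####..###
k=7  #..######.###..######.##
k=8  ###.#####..####.#####..#
k=9  ###..######.###..######.
k=10  .####.#####..####.#####.
k=11  #.###..######.###..#####
k=12  #..####.#####..####.####
k=13  ###.###..######.###..###
k=14  ###..####.#####..####.##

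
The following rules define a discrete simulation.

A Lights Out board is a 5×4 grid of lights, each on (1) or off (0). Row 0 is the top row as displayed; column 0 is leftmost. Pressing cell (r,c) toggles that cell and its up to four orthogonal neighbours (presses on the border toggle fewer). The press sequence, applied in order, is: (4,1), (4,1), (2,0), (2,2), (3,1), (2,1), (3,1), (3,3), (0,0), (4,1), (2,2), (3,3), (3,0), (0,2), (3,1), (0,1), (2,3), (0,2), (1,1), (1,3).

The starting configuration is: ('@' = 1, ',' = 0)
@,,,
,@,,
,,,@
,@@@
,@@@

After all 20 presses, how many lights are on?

step 0: @,,,
,@,,
,,,@
,@@@
,@@@
step 1: @,,,
,@,,
,,,@
,,@@
@,,@
step 2: @,,,
,@,,
,,,@
,@@@
,@@@
step 3: @,,,
@@,,
@@,@
@@@@
,@@@
step 4: @,,,
@@@,
@,@,
@@,@
,@@@
step 5: @,,,
@@@,
@@@,
,,@@
,,@@
step 6: @,,,
@,@,
,,,,
,@@@
,,@@
step 7: @,,,
@,@,
,@,,
@,,@
,@@@
step 8: @,,,
@,@,
,@,@
@,@,
,@@,
step 9: ,@,,
,,@,
,@,@
@,@,
,@@,
step 10: ,@,,
,,@,
,@,@
@@@,
@,,,
step 11: ,@,,
,,,,
,,@,
@@,,
@,,,
step 12: ,@,,
,,,,
,,@@
@@@@
@,,@
step 13: ,@,,
,,,,
@,@@
,,@@
,,,@
step 14: ,,@@
,,@,
@,@@
,,@@
,,,@
step 15: ,,@@
,,@,
@@@@
@@,@
,@,@
step 16: @@,@
,@@,
@@@@
@@,@
,@,@
step 17: @@,@
,@@@
@@,,
@@,,
,@,@
step 18: @,@,
,@,@
@@,,
@@,,
,@,@
step 19: @@@,
@,@@
@,,,
@@,,
,@,@
step 20: @@@@
@,,,
@,,@
@@,,
,@,@

11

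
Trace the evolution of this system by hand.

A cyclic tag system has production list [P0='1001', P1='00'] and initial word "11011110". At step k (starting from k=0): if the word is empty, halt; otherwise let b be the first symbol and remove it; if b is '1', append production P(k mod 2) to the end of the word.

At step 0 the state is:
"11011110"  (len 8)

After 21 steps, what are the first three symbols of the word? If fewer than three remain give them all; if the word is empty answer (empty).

010

gen 0: "11011110"  (len 8)
gen 1: "10111101001"  (len 11)
gen 2: "011110100100"  (len 12)
gen 3: "11110100100"  (len 11)
gen 4: "111010010000"  (len 12)
gen 5: "110100100001001"  (len 15)
gen 6: "1010010000100100"  (len 16)
gen 7: "0100100001001001001"  (len 19)
gen 8: "100100001001001001"  (len 18)
gen 9: "001000010010010011001"  (len 21)
gen 10: "01000010010010011001"  (len 20)
gen 11: "1000010010010011001"  (len 19)
gen 12: "00001001001001100100"  (len 20)
gen 13: "0001001001001100100"  (len 19)
gen 14: "001001001001100100"  (len 18)
gen 15: "01001001001100100"  (len 17)
gen 16: "1001001001100100"  (len 16)
gen 17: "0010010011001001001"  (len 19)
gen 18: "010010011001001001"  (len 18)
gen 19: "10010011001001001"  (len 17)
gen 20: "001001100100100100"  (len 18)
gen 21: "01001100100100100"  (len 17)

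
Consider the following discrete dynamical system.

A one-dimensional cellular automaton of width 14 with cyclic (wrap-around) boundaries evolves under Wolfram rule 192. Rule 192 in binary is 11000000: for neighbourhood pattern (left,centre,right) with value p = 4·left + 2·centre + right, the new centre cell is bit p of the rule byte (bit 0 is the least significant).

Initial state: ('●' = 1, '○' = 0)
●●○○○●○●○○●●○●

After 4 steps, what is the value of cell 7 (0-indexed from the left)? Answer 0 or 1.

0) ●●○○○●○●○○●●○●
1) ●●○○○○○○○○○●○○
2) ○●○○○○○○○○○○○○
3) ○○○○○○○○○○○○○○
4) ○○○○○○○○○○○○○○

0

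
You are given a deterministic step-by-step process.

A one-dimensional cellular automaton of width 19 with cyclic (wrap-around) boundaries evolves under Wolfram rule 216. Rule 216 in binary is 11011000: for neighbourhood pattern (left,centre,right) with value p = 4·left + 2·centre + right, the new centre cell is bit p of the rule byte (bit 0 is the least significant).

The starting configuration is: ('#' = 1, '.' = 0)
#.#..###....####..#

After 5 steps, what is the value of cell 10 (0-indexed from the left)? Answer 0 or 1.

0) #.#..###....####..#
1) #..#.####...#####.#
2) ##...#####..#####.#
3) ###..######.#####.#
4) ####.######.#####.#
5) ####.######.#####.#

1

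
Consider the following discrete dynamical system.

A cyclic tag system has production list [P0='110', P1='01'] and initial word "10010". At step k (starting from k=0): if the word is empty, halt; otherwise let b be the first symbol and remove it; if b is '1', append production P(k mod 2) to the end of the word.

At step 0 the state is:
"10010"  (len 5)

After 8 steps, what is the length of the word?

7

k=0  "10010"  (len 5)
k=1  "0010110"  (len 7)
k=2  "010110"  (len 6)
k=3  "10110"  (len 5)
k=4  "011001"  (len 6)
k=5  "11001"  (len 5)
k=6  "100101"  (len 6)
k=7  "00101110"  (len 8)
k=8  "0101110"  (len 7)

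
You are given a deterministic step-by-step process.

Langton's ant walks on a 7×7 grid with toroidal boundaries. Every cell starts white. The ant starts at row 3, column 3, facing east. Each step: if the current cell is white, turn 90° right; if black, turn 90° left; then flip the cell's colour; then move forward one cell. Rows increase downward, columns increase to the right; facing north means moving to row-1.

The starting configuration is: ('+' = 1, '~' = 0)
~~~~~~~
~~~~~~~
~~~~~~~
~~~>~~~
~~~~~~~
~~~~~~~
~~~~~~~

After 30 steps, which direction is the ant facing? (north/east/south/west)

t=0: ~~~~~~~
~~~~~~~
~~~~~~~
~~~>~~~
~~~~~~~
~~~~~~~
~~~~~~~
t=1: ~~~~~~~
~~~~~~~
~~~~~~~
~~~+~~~
~~~v~~~
~~~~~~~
~~~~~~~
t=2: ~~~~~~~
~~~~~~~
~~~~~~~
~~~+~~~
~~<+~~~
~~~~~~~
~~~~~~~
t=3: ~~~~~~~
~~~~~~~
~~~~~~~
~~^+~~~
~~++~~~
~~~~~~~
~~~~~~~
t=4: ~~~~~~~
~~~~~~~
~~~~~~~
~~+>~~~
~~++~~~
~~~~~~~
~~~~~~~
t=5: ~~~~~~~
~~~~~~~
~~~^~~~
~~+~~~~
~~++~~~
~~~~~~~
~~~~~~~
t=6: ~~~~~~~
~~~~~~~
~~~+>~~
~~+~~~~
~~++~~~
~~~~~~~
~~~~~~~
t=7: ~~~~~~~
~~~~~~~
~~~++~~
~~+~v~~
~~++~~~
~~~~~~~
~~~~~~~
t=8: ~~~~~~~
~~~~~~~
~~~++~~
~~+<+~~
~~++~~~
~~~~~~~
~~~~~~~
t=9: ~~~~~~~
~~~~~~~
~~~^+~~
~~+++~~
~~++~~~
~~~~~~~
~~~~~~~
t=10: ~~~~~~~
~~~~~~~
~~<~+~~
~~+++~~
~~++~~~
~~~~~~~
~~~~~~~
t=11: ~~~~~~~
~~^~~~~
~~+~+~~
~~+++~~
~~++~~~
~~~~~~~
~~~~~~~
t=12: ~~~~~~~
~~+>~~~
~~+~+~~
~~+++~~
~~++~~~
~~~~~~~
~~~~~~~
t=13: ~~~~~~~
~~++~~~
~~+v+~~
~~+++~~
~~++~~~
~~~~~~~
~~~~~~~
t=14: ~~~~~~~
~~++~~~
~~<++~~
~~+++~~
~~++~~~
~~~~~~~
~~~~~~~
t=15: ~~~~~~~
~~++~~~
~~~++~~
~~v++~~
~~++~~~
~~~~~~~
~~~~~~~
t=16: ~~~~~~~
~~++~~~
~~~++~~
~~~>+~~
~~++~~~
~~~~~~~
~~~~~~~
t=17: ~~~~~~~
~~++~~~
~~~^+~~
~~~~+~~
~~++~~~
~~~~~~~
~~~~~~~
t=18: ~~~~~~~
~~++~~~
~~<~+~~
~~~~+~~
~~++~~~
~~~~~~~
~~~~~~~
t=19: ~~~~~~~
~~^+~~~
~~+~+~~
~~~~+~~
~~++~~~
~~~~~~~
~~~~~~~
t=20: ~~~~~~~
~<~+~~~
~~+~+~~
~~~~+~~
~~++~~~
~~~~~~~
~~~~~~~
t=21: ~^~~~~~
~+~+~~~
~~+~+~~
~~~~+~~
~~++~~~
~~~~~~~
~~~~~~~
t=22: ~+>~~~~
~+~+~~~
~~+~+~~
~~~~+~~
~~++~~~
~~~~~~~
~~~~~~~
t=23: ~++~~~~
~+v+~~~
~~+~+~~
~~~~+~~
~~++~~~
~~~~~~~
~~~~~~~
t=24: ~++~~~~
~<++~~~
~~+~+~~
~~~~+~~
~~++~~~
~~~~~~~
~~~~~~~
t=25: ~++~~~~
~~++~~~
~v+~+~~
~~~~+~~
~~++~~~
~~~~~~~
~~~~~~~
t=26: ~++~~~~
~~++~~~
<++~+~~
~~~~+~~
~~++~~~
~~~~~~~
~~~~~~~
t=27: ~++~~~~
^~++~~~
+++~+~~
~~~~+~~
~~++~~~
~~~~~~~
~~~~~~~
t=28: ~++~~~~
+>++~~~
+++~+~~
~~~~+~~
~~++~~~
~~~~~~~
~~~~~~~
t=29: ~++~~~~
++++~~~
+v+~+~~
~~~~+~~
~~++~~~
~~~~~~~
~~~~~~~
t=30: ~++~~~~
++++~~~
+~>~+~~
~~~~+~~
~~++~~~
~~~~~~~
~~~~~~~

east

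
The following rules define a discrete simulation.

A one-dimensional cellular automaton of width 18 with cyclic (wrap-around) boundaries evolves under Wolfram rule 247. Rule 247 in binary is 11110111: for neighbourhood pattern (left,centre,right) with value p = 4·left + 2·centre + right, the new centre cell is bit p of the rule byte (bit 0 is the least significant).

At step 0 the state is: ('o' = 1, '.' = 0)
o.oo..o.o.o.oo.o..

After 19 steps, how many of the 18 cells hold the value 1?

t=0: o.oo..o.o.o.oo.o..
t=1: oo.ooooooooo.ooooo
t=2: ooo.ooooooooo.oooo
t=3: oooo.ooooooooo.ooo
t=4: ooooo.ooooooooo.oo
t=5: oooooo.ooooooooo.o
t=6: ooooooo.ooooooooo.
t=7: .ooooooo.ooooooooo
t=8: o.ooooooo.oooooooo
t=9: oo.ooooooo.ooooooo
t=10: ooo.ooooooo.oooooo
t=11: oooo.ooooooo.ooooo
t=12: ooooo.ooooooo.oooo
t=13: oooooo.ooooooo.ooo
t=14: ooooooo.ooooooo.oo
t=15: oooooooo.ooooooo.o
t=16: ooooooooo.ooooooo.
t=17: .ooooooooo.ooooooo
t=18: o.ooooooooo.oooooo
t=19: oo.ooooooooo.ooooo

16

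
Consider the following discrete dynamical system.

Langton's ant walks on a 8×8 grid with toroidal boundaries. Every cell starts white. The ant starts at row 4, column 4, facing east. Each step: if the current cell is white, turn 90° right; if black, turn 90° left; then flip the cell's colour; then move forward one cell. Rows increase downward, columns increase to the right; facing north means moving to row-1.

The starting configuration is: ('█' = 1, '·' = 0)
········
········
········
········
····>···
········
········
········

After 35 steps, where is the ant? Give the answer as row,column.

t=0: ········
········
········
········
····>···
········
········
········
t=1: ········
········
········
········
····█···
····v···
········
········
t=2: ········
········
········
········
····█···
···<█···
········
········
t=3: ········
········
········
········
···^█···
···██···
········
········
t=4: ········
········
········
········
···█>···
···██···
········
········
t=5: ········
········
········
····^···
···█····
···██···
········
········
t=6: ········
········
········
····█>··
···█····
···██···
········
········
t=7: ········
········
········
····██··
···█·v··
···██···
········
········
t=8: ········
········
········
····██··
···█<█··
···██···
········
········
t=9: ········
········
········
····^█··
···███··
···██···
········
········
t=10: ········
········
········
···<·█··
···███··
···██···
········
········
t=11: ········
········
···^····
···█·█··
···███··
···██···
········
········
t=12: ········
········
···█>···
···█·█··
···███··
···██···
········
········
t=13: ········
········
···██···
···█v█··
···███··
···██···
········
········
t=14: ········
········
···██···
···<██··
···███··
···██···
········
········
t=15: ········
········
···██···
····██··
···v██··
···██···
········
········
t=16: ········
········
···██···
····██··
····>█··
···██···
········
········
t=17: ········
········
···██···
····^█··
·····█··
···██···
········
········
t=18: ········
········
···██···
···<·█··
·····█··
···██···
········
········
t=19: ········
········
···^█···
···█·█··
·····█··
···██···
········
········
t=20: ········
········
··<·█···
···█·█··
·····█··
···██···
········
········
t=21: ········
··^·····
··█·█···
···█·█··
·····█··
···██···
········
········
t=22: ········
··█>····
··█·█···
···█·█··
·····█··
···██···
········
········
t=23: ········
··██····
··█v█···
···█·█··
·····█··
···██···
········
········
t=24: ········
··██····
··<██···
···█·█··
·····█··
···██···
········
········
t=25: ········
··██····
···██···
··v█·█··
·····█··
···██···
········
········
t=26: ········
··██····
···██···
·<██·█··
·····█··
···██···
········
········
t=27: ········
··██····
·^·██···
·███·█··
·····█··
···██···
········
········
t=28: ········
··██····
·█>██···
·███·█··
·····█··
···██···
········
········
t=29: ········
··██····
·████···
·█v█·█··
·····█··
···██···
········
········
t=30: ········
··██····
·████···
·█·>·█··
·····█··
···██···
········
········
t=31: ········
··██····
·██^█···
·█···█··
·····█··
···██···
········
········
t=32: ········
··██····
·█<·█···
·█···█··
·····█··
···██···
········
········
t=33: ········
··██····
·█··█···
·█v··█··
·····█··
···██···
········
········
t=34: ········
··██····
·█··█···
·<█··█··
·····█··
···██···
········
········
t=35: ········
··██····
·█··█···
··█··█··
·v···█··
···██···
········
········

4,1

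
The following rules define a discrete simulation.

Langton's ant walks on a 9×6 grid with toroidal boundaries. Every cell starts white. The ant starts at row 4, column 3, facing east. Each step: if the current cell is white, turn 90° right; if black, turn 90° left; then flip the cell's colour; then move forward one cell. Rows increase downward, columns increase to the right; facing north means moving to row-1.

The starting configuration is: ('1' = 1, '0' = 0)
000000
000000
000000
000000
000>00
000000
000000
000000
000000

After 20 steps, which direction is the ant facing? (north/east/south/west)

0) 000000
000000
000000
000000
000>00
000000
000000
000000
000000
1) 000000
000000
000000
000000
000100
000v00
000000
000000
000000
2) 000000
000000
000000
000000
000100
00<100
000000
000000
000000
3) 000000
000000
000000
000000
00^100
001100
000000
000000
000000
4) 000000
000000
000000
000000
001>00
001100
000000
000000
000000
5) 000000
000000
000000
000^00
001000
001100
000000
000000
000000
6) 000000
000000
000000
0001>0
001000
001100
000000
000000
000000
7) 000000
000000
000000
000110
0010v0
001100
000000
000000
000000
8) 000000
000000
000000
000110
001<10
001100
000000
000000
000000
9) 000000
000000
000000
000^10
001110
001100
000000
000000
000000
10) 000000
000000
000000
00<010
001110
001100
000000
000000
000000
11) 000000
000000
00^000
001010
001110
001100
000000
000000
000000
12) 000000
000000
001>00
001010
001110
001100
000000
000000
000000
13) 000000
000000
001100
001v10
001110
001100
000000
000000
000000
14) 000000
000000
001100
00<110
001110
001100
000000
000000
000000
15) 000000
000000
001100
000110
00v110
001100
000000
000000
000000
16) 000000
000000
001100
000110
000>10
001100
000000
000000
000000
17) 000000
000000
001100
000^10
000010
001100
000000
000000
000000
18) 000000
000000
001100
00<010
000010
001100
000000
000000
000000
19) 000000
000000
00^100
001010
000010
001100
000000
000000
000000
20) 000000
000000
0<0100
001010
000010
001100
000000
000000
000000

west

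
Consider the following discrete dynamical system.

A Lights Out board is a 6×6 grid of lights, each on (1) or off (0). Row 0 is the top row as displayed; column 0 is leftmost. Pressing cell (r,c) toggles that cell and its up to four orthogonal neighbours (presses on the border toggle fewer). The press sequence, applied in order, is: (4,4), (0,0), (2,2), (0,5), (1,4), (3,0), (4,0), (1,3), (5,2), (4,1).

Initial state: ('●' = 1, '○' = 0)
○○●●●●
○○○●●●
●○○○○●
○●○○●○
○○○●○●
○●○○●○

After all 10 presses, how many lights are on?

20

gen 0: ○○●●●●
○○○●●●
●○○○○●
○●○○●○
○○○●○●
○●○○●○
gen 1: ○○●●●●
○○○●●●
●○○○○●
○●○○○○
○○○○●○
○●○○○○
gen 2: ●●●●●●
●○○●●●
●○○○○●
○●○○○○
○○○○●○
○●○○○○
gen 3: ●●●●●●
●○●●●●
●●●●○●
○●●○○○
○○○○●○
○●○○○○
gen 4: ●●●●○○
●○●●●○
●●●●○●
○●●○○○
○○○○●○
○●○○○○
gen 5: ●●●●●○
●○●○○●
●●●●●●
○●●○○○
○○○○●○
○●○○○○
gen 6: ●●●●●○
●○●○○●
○●●●●●
●○●○○○
●○○○●○
○●○○○○
gen 7: ●●●●●○
●○●○○●
○●●●●●
○○●○○○
○●○○●○
●●○○○○
gen 8: ●●●○●○
●○○●●●
○●●○●●
○○●○○○
○●○○●○
●●○○○○
gen 9: ●●●○●○
●○○●●●
○●●○●●
○○●○○○
○●●○●○
●○●●○○
gen 10: ●●●○●○
●○○●●●
○●●○●●
○●●○○○
●○○○●○
●●●●○○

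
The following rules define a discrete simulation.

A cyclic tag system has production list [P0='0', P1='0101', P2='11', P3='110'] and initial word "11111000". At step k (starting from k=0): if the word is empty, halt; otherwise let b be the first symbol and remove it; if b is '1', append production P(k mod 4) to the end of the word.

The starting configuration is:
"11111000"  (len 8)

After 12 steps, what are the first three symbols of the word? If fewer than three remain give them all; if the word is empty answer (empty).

k=0  "11111000"  (len 8)
k=1  "11110000"  (len 8)
k=2  "11100000101"  (len 11)
k=3  "110000010111"  (len 12)
k=4  "10000010111110"  (len 14)
k=5  "00000101111100"  (len 14)
k=6  "0000101111100"  (len 13)
k=7  "000101111100"  (len 12)
k=8  "00101111100"  (len 11)
k=9  "0101111100"  (len 10)
k=10  "101111100"  (len 9)
k=11  "0111110011"  (len 10)
k=12  "111110011"  (len 9)

111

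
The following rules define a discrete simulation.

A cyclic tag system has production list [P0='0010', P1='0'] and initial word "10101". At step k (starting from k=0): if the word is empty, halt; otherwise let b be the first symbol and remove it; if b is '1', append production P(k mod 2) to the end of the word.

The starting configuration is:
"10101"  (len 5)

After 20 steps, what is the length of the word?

0

t=0: "10101"  (len 5)
t=1: "01010010"  (len 8)
t=2: "1010010"  (len 7)
t=3: "0100100010"  (len 10)
t=4: "100100010"  (len 9)
t=5: "001000100010"  (len 12)
t=6: "01000100010"  (len 11)
t=7: "1000100010"  (len 10)
t=8: "0001000100"  (len 10)
t=9: "001000100"  (len 9)
t=10: "01000100"  (len 8)
t=11: "1000100"  (len 7)
t=12: "0001000"  (len 7)
t=13: "001000"  (len 6)
t=14: "01000"  (len 5)
t=15: "1000"  (len 4)
t=16: "0000"  (len 4)
t=17: "000"  (len 3)
t=18: "00"  (len 2)
t=19: "0"  (len 1)
t=20: (halted — word empty)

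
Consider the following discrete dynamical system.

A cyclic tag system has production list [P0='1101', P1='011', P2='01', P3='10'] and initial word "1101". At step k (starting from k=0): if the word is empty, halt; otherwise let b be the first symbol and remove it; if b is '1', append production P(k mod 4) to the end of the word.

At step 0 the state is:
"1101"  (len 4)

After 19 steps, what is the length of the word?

step 0: "1101"  (len 4)
step 1: "1011101"  (len 7)
step 2: "011101011"  (len 9)
step 3: "11101011"  (len 8)
step 4: "110101110"  (len 9)
step 5: "101011101101"  (len 12)
step 6: "01011101101011"  (len 14)
step 7: "1011101101011"  (len 13)
step 8: "01110110101110"  (len 14)
step 9: "1110110101110"  (len 13)
step 10: "110110101110011"  (len 15)
step 11: "1011010111001101"  (len 16)
step 12: "01101011100110110"  (len 17)
step 13: "1101011100110110"  (len 16)
step 14: "101011100110110011"  (len 18)
step 15: "0101110011011001101"  (len 19)
step 16: "101110011011001101"  (len 18)
step 17: "011100110110011011101"  (len 21)
step 18: "11100110110011011101"  (len 20)
step 19: "110011011001101110101"  (len 21)

21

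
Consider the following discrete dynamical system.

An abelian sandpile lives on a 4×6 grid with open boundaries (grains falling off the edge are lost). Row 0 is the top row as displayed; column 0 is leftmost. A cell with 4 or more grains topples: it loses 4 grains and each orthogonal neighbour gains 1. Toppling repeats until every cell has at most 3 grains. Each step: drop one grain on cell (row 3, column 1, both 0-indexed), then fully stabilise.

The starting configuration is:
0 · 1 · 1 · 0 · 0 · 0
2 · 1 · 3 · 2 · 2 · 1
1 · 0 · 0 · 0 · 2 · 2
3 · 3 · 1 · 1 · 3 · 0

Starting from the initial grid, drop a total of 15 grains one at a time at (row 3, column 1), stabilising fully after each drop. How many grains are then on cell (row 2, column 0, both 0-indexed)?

step 0: 0 · 1 · 1 · 0 · 0 · 0
2 · 1 · 3 · 2 · 2 · 1
1 · 0 · 0 · 0 · 2 · 2
3 · 3 · 1 · 1 · 3 · 0
step 1: 0 · 1 · 1 · 0 · 0 · 0
2 · 1 · 3 · 2 · 2 · 1
2 · 1 · 0 · 0 · 2 · 2
0 · 1 · 2 · 1 · 3 · 0
step 2: 0 · 1 · 1 · 0 · 0 · 0
2 · 1 · 3 · 2 · 2 · 1
2 · 1 · 0 · 0 · 2 · 2
0 · 2 · 2 · 1 · 3 · 0
step 3: 0 · 1 · 1 · 0 · 0 · 0
2 · 1 · 3 · 2 · 2 · 1
2 · 1 · 0 · 0 · 2 · 2
0 · 3 · 2 · 1 · 3 · 0
step 4: 0 · 1 · 1 · 0 · 0 · 0
2 · 1 · 3 · 2 · 2 · 1
2 · 2 · 0 · 0 · 2 · 2
1 · 0 · 3 · 1 · 3 · 0
step 5: 0 · 1 · 1 · 0 · 0 · 0
2 · 1 · 3 · 2 · 2 · 1
2 · 2 · 0 · 0 · 2 · 2
1 · 1 · 3 · 1 · 3 · 0
step 6: 0 · 1 · 1 · 0 · 0 · 0
2 · 1 · 3 · 2 · 2 · 1
2 · 2 · 0 · 0 · 2 · 2
1 · 2 · 3 · 1 · 3 · 0
step 7: 0 · 1 · 1 · 0 · 0 · 0
2 · 1 · 3 · 2 · 2 · 1
2 · 2 · 0 · 0 · 2 · 2
1 · 3 · 3 · 1 · 3 · 0
step 8: 0 · 1 · 1 · 0 · 0 · 0
2 · 1 · 3 · 2 · 2 · 1
2 · 3 · 1 · 0 · 2 · 2
2 · 1 · 0 · 2 · 3 · 0
step 9: 0 · 1 · 1 · 0 · 0 · 0
2 · 1 · 3 · 2 · 2 · 1
2 · 3 · 1 · 0 · 2 · 2
2 · 2 · 0 · 2 · 3 · 0
step 10: 0 · 1 · 1 · 0 · 0 · 0
2 · 1 · 3 · 2 · 2 · 1
2 · 3 · 1 · 0 · 2 · 2
2 · 3 · 0 · 2 · 3 · 0
step 11: 0 · 1 · 1 · 0 · 0 · 0
2 · 2 · 3 · 2 · 2 · 1
3 · 0 · 2 · 0 · 2 · 2
3 · 1 · 1 · 2 · 3 · 0
step 12: 0 · 1 · 1 · 0 · 0 · 0
2 · 2 · 3 · 2 · 2 · 1
3 · 0 · 2 · 0 · 2 · 2
3 · 2 · 1 · 2 · 3 · 0
step 13: 0 · 1 · 1 · 0 · 0 · 0
2 · 2 · 3 · 2 · 2 · 1
3 · 0 · 2 · 0 · 2 · 2
3 · 3 · 1 · 2 · 3 · 0
step 14: 0 · 1 · 1 · 0 · 0 · 0
3 · 2 · 3 · 2 · 2 · 1
0 · 2 · 2 · 0 · 2 · 2
1 · 1 · 2 · 2 · 3 · 0
step 15: 0 · 1 · 1 · 0 · 0 · 0
3 · 2 · 3 · 2 · 2 · 1
0 · 2 · 2 · 0 · 2 · 2
1 · 2 · 2 · 2 · 3 · 0

0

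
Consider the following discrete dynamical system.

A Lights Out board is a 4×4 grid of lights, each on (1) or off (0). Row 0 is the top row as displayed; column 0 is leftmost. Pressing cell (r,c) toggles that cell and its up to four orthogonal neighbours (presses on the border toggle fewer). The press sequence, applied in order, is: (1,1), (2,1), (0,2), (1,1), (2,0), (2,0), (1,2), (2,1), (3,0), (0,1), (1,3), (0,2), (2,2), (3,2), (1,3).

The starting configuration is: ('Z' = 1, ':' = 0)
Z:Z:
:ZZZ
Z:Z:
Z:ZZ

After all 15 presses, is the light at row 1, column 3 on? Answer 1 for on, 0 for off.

[0] Z:Z:
:ZZZ
Z:Z:
Z:ZZ
[1] ZZZ:
Z::Z
ZZZ:
Z:ZZ
[2] ZZZ:
ZZ:Z
::::
ZZZZ
[3] Z::Z
ZZZZ
::::
ZZZZ
[4] ZZ:Z
:::Z
:Z::
ZZZZ
[5] ZZ:Z
Z::Z
Z:::
:ZZZ
[6] ZZ:Z
:::Z
:Z::
ZZZZ
[7] ZZZZ
:ZZ:
:ZZ:
ZZZZ
[8] ZZZZ
::Z:
Z:::
Z:ZZ
[9] ZZZZ
::Z:
::::
:ZZZ
[10] :::Z
:ZZ:
::::
:ZZZ
[11] ::::
:Z:Z
:::Z
:ZZZ
[12] :ZZZ
:ZZZ
:::Z
:ZZZ
[13] :ZZZ
:Z:Z
:ZZ:
:Z:Z
[14] :ZZZ
:Z:Z
:Z::
::Z:
[15] :ZZ:
:ZZ:
:Z:Z
::Z:

0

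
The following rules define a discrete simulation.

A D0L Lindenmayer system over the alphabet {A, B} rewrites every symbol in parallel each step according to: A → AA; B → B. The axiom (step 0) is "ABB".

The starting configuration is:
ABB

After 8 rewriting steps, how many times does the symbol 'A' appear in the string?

t=0: ABB
t=1: AABB
t=2: AAAABB
t=3: AAAAAAAABB
t=4: AAAAAAAAAAAAAAAABB
t=5: AAAAAAAAAAAAAAAAAAAAAAAAAAAAAAAABB
t=6: AAAAAAAAAAAAAAAAAAAAAAAAAAAAAAAAAAAAAAAAAAAAAAAAAAAAAAAAAAAAAAAABB
t=7: AAAAAAAAAAAAAAAAAAAAAAAAAAAAAAAAAAAAAAAAAAAAAAAAAAAAAAAAAA…AAAAAAAAAAAAAAAAAAAAAAAAAAAAAAAAAAAAAAAAAAAAAAAAAAAAAAAABB  (len 130)
t=8: AAAAAAAAAAAAAAAAAAAAAAAAAAAAAAAAAAAAAAAAAAAAAAAAAAAAAAAAAA…AAAAAAAAAAAAAAAAAAAAAAAAAAAAAAAAAAAAAAAAAAAAAAAAAAAAAAAABB  (len 258)

256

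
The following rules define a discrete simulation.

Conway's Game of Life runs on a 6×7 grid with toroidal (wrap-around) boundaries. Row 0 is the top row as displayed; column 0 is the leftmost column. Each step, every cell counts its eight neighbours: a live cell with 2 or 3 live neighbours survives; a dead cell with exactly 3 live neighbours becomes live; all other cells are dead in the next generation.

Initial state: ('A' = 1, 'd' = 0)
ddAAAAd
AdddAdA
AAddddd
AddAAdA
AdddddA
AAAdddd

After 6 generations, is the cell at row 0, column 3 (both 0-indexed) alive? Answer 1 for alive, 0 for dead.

gen 0: ddAAAAd
AdddAdA
AAddddd
AddAAdA
AdddddA
AAAdddd
gen 1: ddAdAAd
AdAdAdA
dAdAAdd
dddddAd
ddAAdAd
AdAdAAd
gen 2: AdAdddd
AdAdddA
AAAAAdA
dddddAd
dAAAdAd
ddAdddd
gen 3: AdAAddA
dddddAd
ddAAAdd
dddddAd
dAAAAdd
ddddddd
gen 4: ddddddA
dAdddAA
dddAAAd
dAdddAd
ddAAAdd
AdddAdd
gen 5: ddddddA
AdddddA
AdAdddd
dddddAd
dAAAAAd
ddddAAd
gen 6: AdddddA
AAddddA
AAddddd
dddddAA
ddAAddA
ddAdddA

0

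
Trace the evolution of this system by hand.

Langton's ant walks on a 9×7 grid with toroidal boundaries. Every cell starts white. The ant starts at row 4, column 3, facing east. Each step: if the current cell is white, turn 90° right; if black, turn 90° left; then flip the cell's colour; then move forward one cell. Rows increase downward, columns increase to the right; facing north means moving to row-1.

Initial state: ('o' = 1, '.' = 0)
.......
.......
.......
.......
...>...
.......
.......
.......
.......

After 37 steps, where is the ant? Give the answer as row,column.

step 0: .......
.......
.......
.......
...>...
.......
.......
.......
.......
step 1: .......
.......
.......
.......
...o...
...v...
.......
.......
.......
step 2: .......
.......
.......
.......
...o...
..<o...
.......
.......
.......
step 3: .......
.......
.......
.......
..^o...
..oo...
.......
.......
.......
step 4: .......
.......
.......
.......
..o>...
..oo...
.......
.......
.......
step 5: .......
.......
.......
...^...
..o....
..oo...
.......
.......
.......
step 6: .......
.......
.......
...o>..
..o....
..oo...
.......
.......
.......
step 7: .......
.......
.......
...oo..
..o.v..
..oo...
.......
.......
.......
step 8: .......
.......
.......
...oo..
..o<o..
..oo...
.......
.......
.......
step 9: .......
.......
.......
...^o..
..ooo..
..oo...
.......
.......
.......
step 10: .......
.......
.......
..<.o..
..ooo..
..oo...
.......
.......
.......
step 11: .......
.......
..^....
..o.o..
..ooo..
..oo...
.......
.......
.......
step 12: .......
.......
..o>...
..o.o..
..ooo..
..oo...
.......
.......
.......
step 13: .......
.......
..oo...
..ovo..
..ooo..
..oo...
.......
.......
.......
step 14: .......
.......
..oo...
..<oo..
..ooo..
..oo...
.......
.......
.......
step 15: .......
.......
..oo...
...oo..
..voo..
..oo...
.......
.......
.......
step 16: .......
.......
..oo...
...oo..
...>o..
..oo...
.......
.......
.......
step 17: .......
.......
..oo...
...^o..
....o..
..oo...
.......
.......
.......
step 18: .......
.......
..oo...
..<.o..
....o..
..oo...
.......
.......
.......
step 19: .......
.......
..^o...
..o.o..
....o..
..oo...
.......
.......
.......
step 20: .......
.......
.<.o...
..o.o..
....o..
..oo...
.......
.......
.......
step 21: .......
.^.....
.o.o...
..o.o..
....o..
..oo...
.......
.......
.......
step 22: .......
.o>....
.o.o...
..o.o..
....o..
..oo...
.......
.......
.......
step 23: .......
.oo....
.ovo...
..o.o..
....o..
..oo...
.......
.......
.......
step 24: .......
.oo....
.<oo...
..o.o..
....o..
..oo...
.......
.......
.......
step 25: .......
.oo....
..oo...
.vo.o..
....o..
..oo...
.......
.......
.......
step 26: .......
.oo....
..oo...
<oo.o..
....o..
..oo...
.......
.......
.......
step 27: .......
.oo....
^.oo...
ooo.o..
....o..
..oo...
.......
.......
.......
step 28: .......
.oo....
o>oo...
ooo.o..
....o..
..oo...
.......
.......
.......
step 29: .......
.oo....
oooo...
ovo.o..
....o..
..oo...
.......
.......
.......
step 30: .......
.oo....
oooo...
o.>.o..
....o..
..oo...
.......
.......
.......
step 31: .......
.oo....
oo^o...
o...o..
....o..
..oo...
.......
.......
.......
step 32: .......
.oo....
o<.o...
o...o..
....o..
..oo...
.......
.......
.......
step 33: .......
.oo....
o..o...
ov..o..
....o..
..oo...
.......
.......
.......
step 34: .......
.oo....
o..o...
<o..o..
....o..
..oo...
.......
.......
.......
step 35: .......
.oo....
o..o...
.o..o..
v...o..
..oo...
.......
.......
.......
step 36: .......
.oo....
o..o...
.o..o..
o...o.<
..oo...
.......
.......
.......
step 37: .......
.oo....
o..o...
.o..o.^
o...o.o
..oo...
.......
.......
.......

3,6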